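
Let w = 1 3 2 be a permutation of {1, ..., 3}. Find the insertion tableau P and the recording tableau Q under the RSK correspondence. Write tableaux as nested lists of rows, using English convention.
P = [[1, 2], [3]], Q = [[1, 2], [3]]

Insert each entry of the permutation into P by Schensted row insertion, recording in Q the position of each new cell.

Insert 1: appended to row 1. P = [[1]], Q = [[1]].
Insert 3: appended to row 1. P = [[1, 3]], Q = [[1, 2]].
Insert 2: 2 bumps 3 from row 1; 3 starts row 2. P = [[1, 2], [3]], Q = [[1, 2], [3]].

So P = [[1, 2], [3]], Q = [[1, 2], [3]].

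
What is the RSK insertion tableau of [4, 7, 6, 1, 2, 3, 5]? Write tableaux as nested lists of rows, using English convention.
Insert 4: appended to row 1. P = [[4]].
Insert 7: appended to row 1. P = [[4, 7]].
Insert 6: 6 bumps 7 from row 1; 7 starts row 2. P = [[4, 6], [7]].
Insert 1: 1 bumps 4 from row 1; 4 bumps 7 from row 2; 7 starts row 3. P = [[1, 6], [4], [7]].
Insert 2: 2 bumps 6 from row 1; 6 appends to row 2. P = [[1, 2], [4, 6], [7]].
Insert 3: appended to row 1. P = [[1, 2, 3], [4, 6], [7]].
Insert 5: appended to row 1. P = [[1, 2, 3, 5], [4, 6], [7]].

So P = [[1, 2, 3, 5], [4, 6], [7]].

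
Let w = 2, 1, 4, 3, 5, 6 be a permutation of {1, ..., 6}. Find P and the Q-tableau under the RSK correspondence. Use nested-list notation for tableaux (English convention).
Insert each entry of the permutation into P by Schensted row insertion, recording in Q the position of each new cell.

After inserting 2: P = [[2]].
After inserting 1: P = [[1], [2]].
After inserting 4: P = [[1, 4], [2]].
After inserting 3: P = [[1, 3], [2, 4]].
After inserting 5: P = [[1, 3, 5], [2, 4]].
After inserting 6: P = [[1, 3, 5, 6], [2, 4]].

So P = [[1, 3, 5, 6], [2, 4]], Q = [[1, 3, 5, 6], [2, 4]].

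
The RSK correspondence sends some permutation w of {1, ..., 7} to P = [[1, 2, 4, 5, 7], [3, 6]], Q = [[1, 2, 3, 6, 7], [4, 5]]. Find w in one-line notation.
1 3 6 2 4 5 7

Reverse the RSK construction: for i from n down to 1, find the cell of Q containing i, remove the entry at that cell from P, and reverse-bump it up through P; the value ejected from row 1 is w(i).

Step i=7: Q has 7 at row 1, column 5; remove that cell from P, ejecting 7. So w(7) = 7. P is now [[1, 2, 4, 5], [3, 6]].
Step i=6: Q has 6 at row 1, column 4; remove that cell from P, ejecting 5. So w(6) = 5. P is now [[1, 2, 4], [3, 6]].
Step i=5: Q has 5 at row 2, column 2; remove 6 from row 2 of P and reverse-bump: 6 enters row 1 and ejects 4. So w(5) = 4. P is now [[1, 2, 6], [3]].
Step i=4: Q has 4 at row 2, column 1; remove 3 from row 2 of P and reverse-bump: 3 enters row 1 and ejects 2. So w(4) = 2. P is now [[1, 3, 6]].
Step i=3: Q has 3 at row 1, column 3; remove that cell from P, ejecting 6. So w(3) = 6. P is now [[1, 3]].
Step i=2: Q has 2 at row 1, column 2; remove that cell from P, ejecting 3. So w(2) = 3. P is now [[1]].
Step i=1: Q has 1 at row 1, column 1; remove that cell from P, ejecting 1. So w(1) = 1. P is now [].

So w = 1 3 6 2 4 5 7.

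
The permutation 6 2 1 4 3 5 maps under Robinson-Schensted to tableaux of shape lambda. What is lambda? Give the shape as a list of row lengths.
[3, 2, 1]

Row-insert each entry into an empty tableau.

After inserting 6: P = [[6]].
After inserting 2: P = [[2], [6]].
After inserting 1: P = [[1], [2], [6]].
After inserting 4: P = [[1, 4], [2], [6]].
After inserting 3: P = [[1, 3], [2, 4], [6]].
After inserting 5: P = [[1, 3, 5], [2, 4], [6]].

The final insertion tableau P = [[1, 3, 5], [2, 4], [6]] has shape [3, 2, 1].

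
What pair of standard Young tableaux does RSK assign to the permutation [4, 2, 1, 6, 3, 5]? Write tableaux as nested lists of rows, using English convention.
P = [[1, 3, 5], [2, 6], [4]], Q = [[1, 4, 6], [2, 5], [3]]

Insert each entry of the permutation into P by Schensted row insertion, recording in Q the position of each new cell.

After inserting 4: P = [[4]].
After inserting 2: P = [[2], [4]].
After inserting 1: P = [[1], [2], [4]].
After inserting 6: P = [[1, 6], [2], [4]].
After inserting 3: P = [[1, 3], [2, 6], [4]].
After inserting 5: P = [[1, 3, 5], [2, 6], [4]].

So P = [[1, 3, 5], [2, 6], [4]], Q = [[1, 4, 6], [2, 5], [3]].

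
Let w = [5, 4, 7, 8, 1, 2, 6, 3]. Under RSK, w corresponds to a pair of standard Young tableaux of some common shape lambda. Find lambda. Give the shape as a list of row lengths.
RSK row insertion gives P = [[1, 2, 3], [4, 6, 8], [5, 7]], which has shape [3, 3, 2].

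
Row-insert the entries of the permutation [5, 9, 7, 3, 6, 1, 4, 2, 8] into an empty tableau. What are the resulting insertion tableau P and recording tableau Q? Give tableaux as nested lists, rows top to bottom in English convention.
Insert each entry of the permutation into P by Schensted row insertion, recording in Q the position of each new cell.

After inserting 5: P = [[5]].
After inserting 9: P = [[5, 9]].
After inserting 7: P = [[5, 7], [9]].
After inserting 3: P = [[3, 7], [5], [9]].
After inserting 6: P = [[3, 6], [5, 7], [9]].
After inserting 1: P = [[1, 6], [3, 7], [5], [9]].
After inserting 4: P = [[1, 4], [3, 6], [5, 7], [9]].
After inserting 2: P = [[1, 2], [3, 4], [5, 6], [7], [9]].
After inserting 8: P = [[1, 2, 8], [3, 4], [5, 6], [7], [9]].

So P = [[1, 2, 8], [3, 4], [5, 6], [7], [9]], Q = [[1, 2, 9], [3, 5], [4, 7], [6], [8]].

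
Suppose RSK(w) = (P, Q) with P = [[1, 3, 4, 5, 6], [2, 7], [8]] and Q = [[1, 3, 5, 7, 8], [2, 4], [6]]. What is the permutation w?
Reverse the RSK construction: for i from n down to 1, find the cell of Q containing i, remove the entry at that cell from P, and reverse-bump it up through P; the value ejected from row 1 is w(i).

Step i=8: Q has 8 at row 1, column 5; remove that cell from P, ejecting 6. So w(8) = 6. P is now [[1, 3, 4, 5], [2, 7], [8]].
Step i=7: Q has 7 at row 1, column 4; remove that cell from P, ejecting 5. So w(7) = 5. P is now [[1, 3, 4], [2, 7], [8]].
Step i=6: Q has 6 at row 3, column 1; remove 8 from row 3 of P and reverse-bump: 8 enters row 2 and ejects 7; 7 enters row 1 and ejects 4. So w(6) = 4. P is now [[1, 3, 7], [2, 8]].
Step i=5: Q has 5 at row 1, column 3; remove that cell from P, ejecting 7. So w(5) = 7. P is now [[1, 3], [2, 8]].
Step i=4: Q has 4 at row 2, column 2; remove 8 from row 2 of P and reverse-bump: 8 enters row 1 and ejects 3. So w(4) = 3. P is now [[1, 8], [2]].
Step i=3: Q has 3 at row 1, column 2; remove that cell from P, ejecting 8. So w(3) = 8. P is now [[1], [2]].
Step i=2: Q has 2 at row 2, column 1; remove 2 from row 2 of P and reverse-bump: 2 enters row 1 and ejects 1. So w(2) = 1. P is now [[2]].
Step i=1: Q has 1 at row 1, column 1; remove that cell from P, ejecting 2. So w(1) = 2. P is now [].

So w = 2 1 8 3 7 4 5 6.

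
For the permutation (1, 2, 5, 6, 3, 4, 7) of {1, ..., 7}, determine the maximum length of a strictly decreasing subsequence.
2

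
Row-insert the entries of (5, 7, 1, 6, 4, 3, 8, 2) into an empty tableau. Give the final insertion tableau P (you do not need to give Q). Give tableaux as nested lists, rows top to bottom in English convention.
P = [[1, 2, 8], [3, 6], [4], [5], [7]]

Insert 5: appended to row 1. P = [[5]].
Insert 7: appended to row 1. P = [[5, 7]].
Insert 1: 1 bumps 5 from row 1; 5 starts row 2. P = [[1, 7], [5]].
Insert 6: 6 bumps 7 from row 1; 7 appends to row 2. P = [[1, 6], [5, 7]].
Insert 4: 4 bumps 6 from row 1; 6 bumps 7 from row 2; 7 starts row 3. P = [[1, 4], [5, 6], [7]].
Insert 3: 3 bumps 4 from row 1; 4 bumps 5 from row 2; 5 bumps 7 from row 3; 7 starts row 4. P = [[1, 3], [4, 6], [5], [7]].
Insert 8: appended to row 1. P = [[1, 3, 8], [4, 6], [5], [7]].
Insert 2: 2 bumps 3 from row 1; 3 bumps 4 from row 2; 4 bumps 5 from row 3; 5 bumps 7 from row 4; 7 starts row 5. P = [[1, 2, 8], [3, 6], [4], [5], [7]].

So P = [[1, 2, 8], [3, 6], [4], [5], [7]].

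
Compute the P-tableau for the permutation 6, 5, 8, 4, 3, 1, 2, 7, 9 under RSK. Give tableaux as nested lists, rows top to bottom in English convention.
P = [[1, 2, 7, 9], [3, 8], [4], [5], [6]]

Insert 6: appended to row 1. P = [[6]].
Insert 5: 5 bumps 6 from row 1; 6 starts row 2. P = [[5], [6]].
Insert 8: appended to row 1. P = [[5, 8], [6]].
Insert 4: 4 bumps 5 from row 1; 5 bumps 6 from row 2; 6 starts row 3. P = [[4, 8], [5], [6]].
Insert 3: 3 bumps 4 from row 1; 4 bumps 5 from row 2; 5 bumps 6 from row 3; 6 starts row 4. P = [[3, 8], [4], [5], [6]].
Insert 1: 1 bumps 3 from row 1; 3 bumps 4 from row 2; 4 bumps 5 from row 3; 5 bumps 6 from row 4; 6 starts row 5. P = [[1, 8], [3], [4], [5], [6]].
Insert 2: 2 bumps 8 from row 1; 8 appends to row 2. P = [[1, 2], [3, 8], [4], [5], [6]].
Insert 7: appended to row 1. P = [[1, 2, 7], [3, 8], [4], [5], [6]].
Insert 9: appended to row 1. P = [[1, 2, 7, 9], [3, 8], [4], [5], [6]].

So P = [[1, 2, 7, 9], [3, 8], [4], [5], [6]].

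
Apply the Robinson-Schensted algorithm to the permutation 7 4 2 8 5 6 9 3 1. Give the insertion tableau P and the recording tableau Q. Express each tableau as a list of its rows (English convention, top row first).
Insert each entry of the permutation into P by Schensted row insertion, recording in Q the position of each new cell.

After inserting 7: P = [[7]].
After inserting 4: P = [[4], [7]].
After inserting 2: P = [[2], [4], [7]].
After inserting 8: P = [[2, 8], [4], [7]].
After inserting 5: P = [[2, 5], [4, 8], [7]].
After inserting 6: P = [[2, 5, 6], [4, 8], [7]].
After inserting 9: P = [[2, 5, 6, 9], [4, 8], [7]].
After inserting 3: P = [[2, 3, 6, 9], [4, 5], [7, 8]].
After inserting 1: P = [[1, 3, 6, 9], [2, 5], [4, 8], [7]].

So P = [[1, 3, 6, 9], [2, 5], [4, 8], [7]], Q = [[1, 4, 6, 7], [2, 5], [3, 8], [9]].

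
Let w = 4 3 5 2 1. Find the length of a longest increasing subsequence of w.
2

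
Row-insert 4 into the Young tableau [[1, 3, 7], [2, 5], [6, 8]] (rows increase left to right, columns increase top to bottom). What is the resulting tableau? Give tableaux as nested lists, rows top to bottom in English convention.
[[1, 3, 4], [2, 5, 7], [6, 8]]

In row 1, 4 replaces 7 (the leftmost entry greater than 4); 7 is bumped to row 2. 7 is appended to row 2. The new tableau is [[1, 3, 4], [2, 5, 7], [6, 8]].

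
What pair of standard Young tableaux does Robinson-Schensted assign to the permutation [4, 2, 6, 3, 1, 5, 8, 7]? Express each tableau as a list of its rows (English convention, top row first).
Insert each entry of the permutation into P by Schensted row insertion, recording in Q the position of each new cell.

Insert 4: appended to row 1. P = [[4]], Q = [[1]].
Insert 2: 2 bumps 4 from row 1; 4 starts row 2. P = [[2], [4]], Q = [[1], [2]].
Insert 6: appended to row 1. P = [[2, 6], [4]], Q = [[1, 3], [2]].
Insert 3: 3 bumps 6 from row 1; 6 appends to row 2. P = [[2, 3], [4, 6]], Q = [[1, 3], [2, 4]].
Insert 1: 1 bumps 2 from row 1; 2 bumps 4 from row 2; 4 starts row 3. P = [[1, 3], [2, 6], [4]], Q = [[1, 3], [2, 4], [5]].
Insert 5: appended to row 1. P = [[1, 3, 5], [2, 6], [4]], Q = [[1, 3, 6], [2, 4], [5]].
Insert 8: appended to row 1. P = [[1, 3, 5, 8], [2, 6], [4]], Q = [[1, 3, 6, 7], [2, 4], [5]].
Insert 7: 7 bumps 8 from row 1; 8 appends to row 2. P = [[1, 3, 5, 7], [2, 6, 8], [4]], Q = [[1, 3, 6, 7], [2, 4, 8], [5]].

So P = [[1, 3, 5, 7], [2, 6, 8], [4]], Q = [[1, 3, 6, 7], [2, 4, 8], [5]].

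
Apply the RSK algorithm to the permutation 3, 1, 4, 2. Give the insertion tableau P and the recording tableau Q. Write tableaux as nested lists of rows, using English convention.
Insert each entry of the permutation into P by Schensted row insertion, recording in Q the position of each new cell.

Insert 3: appended to row 1. P = [[3]], Q = [[1]].
Insert 1: 1 bumps 3 from row 1; 3 starts row 2. P = [[1], [3]], Q = [[1], [2]].
Insert 4: appended to row 1. P = [[1, 4], [3]], Q = [[1, 3], [2]].
Insert 2: 2 bumps 4 from row 1; 4 appends to row 2. P = [[1, 2], [3, 4]], Q = [[1, 3], [2, 4]].

So P = [[1, 2], [3, 4]], Q = [[1, 3], [2, 4]].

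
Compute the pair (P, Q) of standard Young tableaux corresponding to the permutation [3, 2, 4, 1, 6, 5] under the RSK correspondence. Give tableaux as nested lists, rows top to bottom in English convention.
Insert each entry of the permutation into P by Schensted row insertion, recording in Q the position of each new cell.

After inserting 3: P = [[3]].
After inserting 2: P = [[2], [3]].
After inserting 4: P = [[2, 4], [3]].
After inserting 1: P = [[1, 4], [2], [3]].
After inserting 6: P = [[1, 4, 6], [2], [3]].
After inserting 5: P = [[1, 4, 5], [2, 6], [3]].

So P = [[1, 4, 5], [2, 6], [3]], Q = [[1, 3, 5], [2, 6], [4]].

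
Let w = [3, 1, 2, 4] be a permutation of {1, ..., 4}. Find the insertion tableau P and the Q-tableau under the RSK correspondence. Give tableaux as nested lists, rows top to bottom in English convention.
Insert each entry of the permutation into P by Schensted row insertion, recording in Q the position of each new cell.

Insert 3: appended to row 1. P = [[3]].
Insert 1: 1 bumps 3 from row 1; 3 starts row 2. P = [[1], [3]].
Insert 2: appended to row 1. P = [[1, 2], [3]].
Insert 4: appended to row 1. P = [[1, 2, 4], [3]].

So P = [[1, 2, 4], [3]], Q = [[1, 3, 4], [2]].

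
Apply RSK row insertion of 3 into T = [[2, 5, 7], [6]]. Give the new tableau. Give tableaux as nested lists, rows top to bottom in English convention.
[[2, 3, 7], [5], [6]]

In row 1, 3 replaces 5 (the leftmost entry greater than 3); 5 is bumped to row 2. In row 2, 5 replaces 6 (the leftmost entry greater than 5); 6 is bumped to row 3. 6 starts a new row 3. The new tableau is [[2, 3, 7], [5], [6]].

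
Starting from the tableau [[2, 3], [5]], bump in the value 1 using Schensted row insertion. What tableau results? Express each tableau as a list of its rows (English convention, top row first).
In row 1, 1 replaces 2 (the leftmost entry greater than 1); 2 is bumped to row 2. In row 2, 2 replaces 5 (the leftmost entry greater than 2); 5 is bumped to row 3. 5 starts a new row 3. The new tableau is [[1, 3], [2], [5]].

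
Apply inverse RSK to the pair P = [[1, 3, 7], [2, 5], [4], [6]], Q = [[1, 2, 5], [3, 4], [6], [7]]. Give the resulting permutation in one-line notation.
Reverse the RSK construction: for i from n down to 1, find the cell of Q containing i, remove the entry at that cell from P, and reverse-bump it up through P; the value ejected from row 1 is w(i).

Step i=7: Q has 7 at row 4, column 1; remove 6 from row 4 of P and reverse-bump: 6 enters row 3 and ejects 4; 4 enters row 2 and ejects 2; 2 enters row 1 and ejects 1. So w(7) = 1. P is now [[2, 3, 7], [4, 5], [6]].
Step i=6: Q has 6 at row 3, column 1; remove 6 from row 3 of P and reverse-bump: 6 enters row 2 and ejects 5; 5 enters row 1 and ejects 3. So w(6) = 3. P is now [[2, 5, 7], [4, 6]].
Step i=5: Q has 5 at row 1, column 3; remove that cell from P, ejecting 7. So w(5) = 7. P is now [[2, 5], [4, 6]].
Step i=4: Q has 4 at row 2, column 2; remove 6 from row 2 of P and reverse-bump: 6 enters row 1 and ejects 5. So w(4) = 5. P is now [[2, 6], [4]].
Step i=3: Q has 3 at row 2, column 1; remove 4 from row 2 of P and reverse-bump: 4 enters row 1 and ejects 2. So w(3) = 2. P is now [[4, 6]].
Step i=2: Q has 2 at row 1, column 2; remove that cell from P, ejecting 6. So w(2) = 6. P is now [[4]].
Step i=1: Q has 1 at row 1, column 1; remove that cell from P, ejecting 4. So w(1) = 4. P is now [].

So w = 4 6 2 5 7 3 1.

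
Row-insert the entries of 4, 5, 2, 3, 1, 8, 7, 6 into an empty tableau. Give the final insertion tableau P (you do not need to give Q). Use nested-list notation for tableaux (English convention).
After inserting 4: P = [[4]].
After inserting 5: P = [[4, 5]].
After inserting 2: P = [[2, 5], [4]].
After inserting 3: P = [[2, 3], [4, 5]].
After inserting 1: P = [[1, 3], [2, 5], [4]].
After inserting 8: P = [[1, 3, 8], [2, 5], [4]].
After inserting 7: P = [[1, 3, 7], [2, 5, 8], [4]].
After inserting 6: P = [[1, 3, 6], [2, 5, 7], [4, 8]].

So P = [[1, 3, 6], [2, 5, 7], [4, 8]].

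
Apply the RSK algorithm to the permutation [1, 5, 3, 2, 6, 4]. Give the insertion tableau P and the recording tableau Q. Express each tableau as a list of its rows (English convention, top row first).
P = [[1, 2, 4], [3, 6], [5]], Q = [[1, 2, 5], [3, 6], [4]]

Insert each entry of the permutation into P by Schensted row insertion, recording in Q the position of each new cell.

Insert 1: appended to row 1. P = [[1]], Q = [[1]].
Insert 5: appended to row 1. P = [[1, 5]], Q = [[1, 2]].
Insert 3: 3 bumps 5 from row 1; 5 starts row 2. P = [[1, 3], [5]], Q = [[1, 2], [3]].
Insert 2: 2 bumps 3 from row 1; 3 bumps 5 from row 2; 5 starts row 3. P = [[1, 2], [3], [5]], Q = [[1, 2], [3], [4]].
Insert 6: appended to row 1. P = [[1, 2, 6], [3], [5]], Q = [[1, 2, 5], [3], [4]].
Insert 4: 4 bumps 6 from row 1; 6 appends to row 2. P = [[1, 2, 4], [3, 6], [5]], Q = [[1, 2, 5], [3, 6], [4]].

So P = [[1, 2, 4], [3, 6], [5]], Q = [[1, 2, 5], [3, 6], [4]].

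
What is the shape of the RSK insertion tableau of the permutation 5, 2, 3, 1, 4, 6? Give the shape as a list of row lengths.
RSK row insertion gives P = [[1, 3, 4, 6], [2], [5]], which has shape [4, 1, 1].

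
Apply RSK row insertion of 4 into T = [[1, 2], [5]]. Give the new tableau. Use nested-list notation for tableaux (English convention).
[[1, 2, 4], [5]]

4 is larger than every entry of row 1, so it is appended to row 1. The new tableau is [[1, 2, 4], [5]].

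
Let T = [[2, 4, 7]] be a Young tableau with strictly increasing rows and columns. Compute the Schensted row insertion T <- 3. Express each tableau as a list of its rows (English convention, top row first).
[[2, 3, 7], [4]]

In row 1, 3 replaces 4 (the leftmost entry greater than 3); 4 is bumped to row 2. 4 starts a new row 2. The new tableau is [[2, 3, 7], [4]].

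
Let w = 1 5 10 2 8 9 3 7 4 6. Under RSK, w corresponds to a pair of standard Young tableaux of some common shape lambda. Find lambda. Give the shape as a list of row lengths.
[5, 3, 1, 1]

RSK row insertion gives P = [[1, 2, 3, 4, 6], [5, 7, 9], [8], [10]], which has shape [5, 3, 1, 1].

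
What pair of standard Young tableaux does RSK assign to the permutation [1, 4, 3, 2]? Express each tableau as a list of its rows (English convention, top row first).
P = [[1, 2], [3], [4]], Q = [[1, 2], [3], [4]]

Insert each entry of the permutation into P by Schensted row insertion, recording in Q the position of each new cell.

After inserting 1: P = [[1]].
After inserting 4: P = [[1, 4]].
After inserting 3: P = [[1, 3], [4]].
After inserting 2: P = [[1, 2], [3], [4]].

So P = [[1, 2], [3], [4]], Q = [[1, 2], [3], [4]].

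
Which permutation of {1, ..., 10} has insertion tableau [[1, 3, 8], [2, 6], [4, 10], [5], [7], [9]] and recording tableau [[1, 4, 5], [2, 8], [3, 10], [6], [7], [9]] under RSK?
9 7 5 6 10 4 2 8 1 3

Reverse RSK: for i = n, n-1, ..., 1, locate i in Q, remove the corresponding corner cell from P, and reverse-bump its entry up through P; the value ejected from row 1 is w(i).

So w = 9 7 5 6 10 4 2 8 1 3.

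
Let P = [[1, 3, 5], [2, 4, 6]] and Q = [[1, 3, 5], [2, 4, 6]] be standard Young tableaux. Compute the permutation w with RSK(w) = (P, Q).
Reverse the RSK construction: for i from n down to 1, find the cell of Q containing i, remove the entry at that cell from P, and reverse-bump it up through P; the value ejected from row 1 is w(i).

Step i=6: Q has 6 at row 2, column 3; remove 6 from row 2 of P and reverse-bump: 6 enters row 1 and ejects 5. So w(6) = 5. P is now [[1, 3, 6], [2, 4]].
Step i=5: Q has 5 at row 1, column 3; remove that cell from P, ejecting 6. So w(5) = 6. P is now [[1, 3], [2, 4]].
Step i=4: Q has 4 at row 2, column 2; remove 4 from row 2 of P and reverse-bump: 4 enters row 1 and ejects 3. So w(4) = 3. P is now [[1, 4], [2]].
Step i=3: Q has 3 at row 1, column 2; remove that cell from P, ejecting 4. So w(3) = 4. P is now [[1], [2]].
Step i=2: Q has 2 at row 2, column 1; remove 2 from row 2 of P and reverse-bump: 2 enters row 1 and ejects 1. So w(2) = 1. P is now [[2]].
Step i=1: Q has 1 at row 1, column 1; remove that cell from P, ejecting 2. So w(1) = 2. P is now [].

So w = 2 1 4 3 6 5.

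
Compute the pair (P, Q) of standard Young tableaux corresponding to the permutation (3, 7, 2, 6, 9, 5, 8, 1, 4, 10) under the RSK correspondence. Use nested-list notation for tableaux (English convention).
Insert each entry of the permutation into P by Schensted row insertion, recording in Q the position of each new cell.

Insert 3: appended to row 1. P = [[3]].
Insert 7: appended to row 1. P = [[3, 7]].
Insert 2: 2 bumps 3 from row 1; 3 starts row 2. P = [[2, 7], [3]].
Insert 6: 6 bumps 7 from row 1; 7 appends to row 2. P = [[2, 6], [3, 7]].
Insert 9: appended to row 1. P = [[2, 6, 9], [3, 7]].
Insert 5: 5 bumps 6 from row 1; 6 bumps 7 from row 2; 7 starts row 3. P = [[2, 5, 9], [3, 6], [7]].
Insert 8: 8 bumps 9 from row 1; 9 appends to row 2. P = [[2, 5, 8], [3, 6, 9], [7]].
Insert 1: 1 bumps 2 from row 1; 2 bumps 3 from row 2; 3 bumps 7 from row 3; 7 starts row 4. P = [[1, 5, 8], [2, 6, 9], [3], [7]].
Insert 4: 4 bumps 5 from row 1; 5 bumps 6 from row 2; 6 appends to row 3. P = [[1, 4, 8], [2, 5, 9], [3, 6], [7]].
Insert 10: appended to row 1. P = [[1, 4, 8, 10], [2, 5, 9], [3, 6], [7]].

So P = [[1, 4, 8, 10], [2, 5, 9], [3, 6], [7]], Q = [[1, 2, 5, 10], [3, 4, 7], [6, 9], [8]].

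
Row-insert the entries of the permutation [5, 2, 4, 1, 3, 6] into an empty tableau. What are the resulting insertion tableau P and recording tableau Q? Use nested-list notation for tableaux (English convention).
Insert each entry of the permutation into P by Schensted row insertion, recording in Q the position of each new cell.

Insert 5: appended to row 1. P = [[5]].
Insert 2: 2 bumps 5 from row 1; 5 starts row 2. P = [[2], [5]].
Insert 4: appended to row 1. P = [[2, 4], [5]].
Insert 1: 1 bumps 2 from row 1; 2 bumps 5 from row 2; 5 starts row 3. P = [[1, 4], [2], [5]].
Insert 3: 3 bumps 4 from row 1; 4 appends to row 2. P = [[1, 3], [2, 4], [5]].
Insert 6: appended to row 1. P = [[1, 3, 6], [2, 4], [5]].

So P = [[1, 3, 6], [2, 4], [5]], Q = [[1, 3, 6], [2, 5], [4]].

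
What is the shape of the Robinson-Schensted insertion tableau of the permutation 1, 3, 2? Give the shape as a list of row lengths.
RSK row insertion gives P = [[1, 2], [3]], which has shape [2, 1].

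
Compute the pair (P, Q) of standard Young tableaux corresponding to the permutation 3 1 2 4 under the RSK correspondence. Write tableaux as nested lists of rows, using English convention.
P = [[1, 2, 4], [3]], Q = [[1, 3, 4], [2]]

Insert each entry of the permutation into P by Schensted row insertion, recording in Q the position of each new cell.

After inserting 3: P = [[3]].
After inserting 1: P = [[1], [3]].
After inserting 2: P = [[1, 2], [3]].
After inserting 4: P = [[1, 2, 4], [3]].

So P = [[1, 2, 4], [3]], Q = [[1, 3, 4], [2]].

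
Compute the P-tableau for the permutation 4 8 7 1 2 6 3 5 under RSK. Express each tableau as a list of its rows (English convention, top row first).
Insert 4: appended to row 1. P = [[4]].
Insert 8: appended to row 1. P = [[4, 8]].
Insert 7: 7 bumps 8 from row 1; 8 starts row 2. P = [[4, 7], [8]].
Insert 1: 1 bumps 4 from row 1; 4 bumps 8 from row 2; 8 starts row 3. P = [[1, 7], [4], [8]].
Insert 2: 2 bumps 7 from row 1; 7 appends to row 2. P = [[1, 2], [4, 7], [8]].
Insert 6: appended to row 1. P = [[1, 2, 6], [4, 7], [8]].
Insert 3: 3 bumps 6 from row 1; 6 bumps 7 from row 2; 7 bumps 8 from row 3; 8 starts row 4. P = [[1, 2, 3], [4, 6], [7], [8]].
Insert 5: appended to row 1. P = [[1, 2, 3, 5], [4, 6], [7], [8]].

So P = [[1, 2, 3, 5], [4, 6], [7], [8]].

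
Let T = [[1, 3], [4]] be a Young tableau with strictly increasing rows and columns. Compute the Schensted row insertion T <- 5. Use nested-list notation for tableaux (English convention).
[[1, 3, 5], [4]]

5 is larger than every entry of row 1, so it is appended to row 1. The new tableau is [[1, 3, 5], [4]].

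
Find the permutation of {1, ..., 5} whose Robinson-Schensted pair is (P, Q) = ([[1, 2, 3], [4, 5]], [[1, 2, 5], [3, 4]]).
Reverse the RSK construction: for i from n down to 1, find the cell of Q containing i, remove the entry at that cell from P, and reverse-bump it up through P; the value ejected from row 1 is w(i).

Step i=5: Q has 5 at row 1, column 3; remove that cell from P, ejecting 3. So w(5) = 3. P is now [[1, 2], [4, 5]].
Step i=4: Q has 4 at row 2, column 2; remove 5 from row 2 of P and reverse-bump: 5 enters row 1 and ejects 2. So w(4) = 2. P is now [[1, 5], [4]].
Step i=3: Q has 3 at row 2, column 1; remove 4 from row 2 of P and reverse-bump: 4 enters row 1 and ejects 1. So w(3) = 1. P is now [[4, 5]].
Step i=2: Q has 2 at row 1, column 2; remove that cell from P, ejecting 5. So w(2) = 5. P is now [[4]].
Step i=1: Q has 1 at row 1, column 1; remove that cell from P, ejecting 4. So w(1) = 4. P is now [].

So w = 4 5 1 2 3.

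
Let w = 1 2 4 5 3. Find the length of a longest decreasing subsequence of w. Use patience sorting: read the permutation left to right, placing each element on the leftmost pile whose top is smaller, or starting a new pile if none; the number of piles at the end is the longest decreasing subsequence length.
1: new pile. tops = [1]
2: onto pile 1 (replacing 1). tops = [2]
4: onto pile 1 (replacing 2). tops = [4]
5: onto pile 1 (replacing 4). tops = [5]
3: new pile. tops = [5, 3]

2 piles, so the longest decreasing subsequence has length 2.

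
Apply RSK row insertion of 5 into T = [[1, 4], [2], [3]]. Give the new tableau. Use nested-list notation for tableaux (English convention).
[[1, 4, 5], [2], [3]]

5 is larger than every entry of row 1, so it is appended to row 1. The new tableau is [[1, 4, 5], [2], [3]].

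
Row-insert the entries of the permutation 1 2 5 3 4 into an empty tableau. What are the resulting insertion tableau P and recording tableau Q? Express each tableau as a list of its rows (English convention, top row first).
P = [[1, 2, 3, 4], [5]], Q = [[1, 2, 3, 5], [4]]

Insert each entry of the permutation into P by Schensted row insertion, recording in Q the position of each new cell.

Insert 1: appended to row 1. P = [[1]], Q = [[1]].
Insert 2: appended to row 1. P = [[1, 2]], Q = [[1, 2]].
Insert 5: appended to row 1. P = [[1, 2, 5]], Q = [[1, 2, 3]].
Insert 3: 3 bumps 5 from row 1; 5 starts row 2. P = [[1, 2, 3], [5]], Q = [[1, 2, 3], [4]].
Insert 4: appended to row 1. P = [[1, 2, 3, 4], [5]], Q = [[1, 2, 3, 5], [4]].

So P = [[1, 2, 3, 4], [5]], Q = [[1, 2, 3, 5], [4]].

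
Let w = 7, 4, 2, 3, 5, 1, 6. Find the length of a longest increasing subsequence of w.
4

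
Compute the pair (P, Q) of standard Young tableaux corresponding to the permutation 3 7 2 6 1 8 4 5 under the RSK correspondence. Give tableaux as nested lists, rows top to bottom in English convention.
P = [[1, 4, 5], [2, 6, 8], [3, 7]], Q = [[1, 2, 6], [3, 4, 8], [5, 7]]

Insert each entry of the permutation into P by Schensted row insertion, recording in Q the position of each new cell.

After inserting 3: P = [[3]].
After inserting 7: P = [[3, 7]].
After inserting 2: P = [[2, 7], [3]].
After inserting 6: P = [[2, 6], [3, 7]].
After inserting 1: P = [[1, 6], [2, 7], [3]].
After inserting 8: P = [[1, 6, 8], [2, 7], [3]].
After inserting 4: P = [[1, 4, 8], [2, 6], [3, 7]].
After inserting 5: P = [[1, 4, 5], [2, 6, 8], [3, 7]].

So P = [[1, 4, 5], [2, 6, 8], [3, 7]], Q = [[1, 2, 6], [3, 4, 8], [5, 7]].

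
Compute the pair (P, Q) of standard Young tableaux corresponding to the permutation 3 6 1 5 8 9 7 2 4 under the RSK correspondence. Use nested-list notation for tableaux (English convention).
P = [[1, 2, 4, 9], [3, 5, 7], [6, 8]], Q = [[1, 2, 5, 6], [3, 4, 7], [8, 9]]

Insert each entry of the permutation into P by Schensted row insertion, recording in Q the position of each new cell.

After inserting 3: P = [[3]].
After inserting 6: P = [[3, 6]].
After inserting 1: P = [[1, 6], [3]].
After inserting 5: P = [[1, 5], [3, 6]].
After inserting 8: P = [[1, 5, 8], [3, 6]].
After inserting 9: P = [[1, 5, 8, 9], [3, 6]].
After inserting 7: P = [[1, 5, 7, 9], [3, 6, 8]].
After inserting 2: P = [[1, 2, 7, 9], [3, 5, 8], [6]].
After inserting 4: P = [[1, 2, 4, 9], [3, 5, 7], [6, 8]].

So P = [[1, 2, 4, 9], [3, 5, 7], [6, 8]], Q = [[1, 2, 5, 6], [3, 4, 7], [8, 9]].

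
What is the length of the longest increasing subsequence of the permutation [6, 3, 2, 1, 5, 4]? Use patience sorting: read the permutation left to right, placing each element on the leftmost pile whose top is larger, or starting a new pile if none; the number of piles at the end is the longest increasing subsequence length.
6: new pile. tops = [6]
3: onto pile 1 (replacing 6). tops = [3]
2: onto pile 1 (replacing 3). tops = [2]
1: onto pile 1 (replacing 2). tops = [1]
5: new pile. tops = [1, 5]
4: onto pile 2 (replacing 5). tops = [1, 4]

2 piles, so the longest increasing subsequence has length 2.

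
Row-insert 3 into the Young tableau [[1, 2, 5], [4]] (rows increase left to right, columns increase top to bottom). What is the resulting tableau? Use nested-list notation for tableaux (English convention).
[[1, 2, 3], [4, 5]]

In row 1, 3 replaces 5 (the leftmost entry greater than 3); 5 is bumped to row 2. 5 is appended to row 2. The new tableau is [[1, 2, 3], [4, 5]].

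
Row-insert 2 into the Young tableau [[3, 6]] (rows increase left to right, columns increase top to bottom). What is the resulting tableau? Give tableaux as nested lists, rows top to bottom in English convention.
In row 1, 2 replaces 3 (the leftmost entry greater than 2); 3 is bumped to row 2. 3 starts a new row 2. The new tableau is [[2, 6], [3]].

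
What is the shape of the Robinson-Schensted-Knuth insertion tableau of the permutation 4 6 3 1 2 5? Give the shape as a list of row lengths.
[3, 2, 1]

Row-insert each entry into an empty tableau.

After inserting 4: P = [[4]].
After inserting 6: P = [[4, 6]].
After inserting 3: P = [[3, 6], [4]].
After inserting 1: P = [[1, 6], [3], [4]].
After inserting 2: P = [[1, 2], [3, 6], [4]].
After inserting 5: P = [[1, 2, 5], [3, 6], [4]].

The final insertion tableau P = [[1, 2, 5], [3, 6], [4]] has shape [3, 2, 1].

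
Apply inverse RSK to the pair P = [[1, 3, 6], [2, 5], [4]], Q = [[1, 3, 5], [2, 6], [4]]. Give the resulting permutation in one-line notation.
Reverse the RSK construction: for i from n down to 1, find the cell of Q containing i, remove the entry at that cell from P, and reverse-bump it up through P; the value ejected from row 1 is w(i).

Step i=6: Q has 6 at row 2, column 2; remove 5 from row 2 of P and reverse-bump: 5 enters row 1 and ejects 3. So w(6) = 3. P is now [[1, 5, 6], [2], [4]].
Step i=5: Q has 5 at row 1, column 3; remove that cell from P, ejecting 6. So w(5) = 6. P is now [[1, 5], [2], [4]].
Step i=4: Q has 4 at row 3, column 1; remove 4 from row 3 of P and reverse-bump: 4 enters row 2 and ejects 2; 2 enters row 1 and ejects 1. So w(4) = 1. P is now [[2, 5], [4]].
Step i=3: Q has 3 at row 1, column 2; remove that cell from P, ejecting 5. So w(3) = 5. P is now [[2], [4]].
Step i=2: Q has 2 at row 2, column 1; remove 4 from row 2 of P and reverse-bump: 4 enters row 1 and ejects 2. So w(2) = 2. P is now [[4]].
Step i=1: Q has 1 at row 1, column 1; remove that cell from P, ejecting 4. So w(1) = 4. P is now [].

So w = 4 2 5 1 6 3.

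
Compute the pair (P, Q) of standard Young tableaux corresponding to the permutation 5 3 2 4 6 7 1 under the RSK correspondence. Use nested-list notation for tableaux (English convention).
Insert each entry of the permutation into P by Schensted row insertion, recording in Q the position of each new cell.

After inserting 5: P = [[5]].
After inserting 3: P = [[3], [5]].
After inserting 2: P = [[2], [3], [5]].
After inserting 4: P = [[2, 4], [3], [5]].
After inserting 6: P = [[2, 4, 6], [3], [5]].
After inserting 7: P = [[2, 4, 6, 7], [3], [5]].
After inserting 1: P = [[1, 4, 6, 7], [2], [3], [5]].

So P = [[1, 4, 6, 7], [2], [3], [5]], Q = [[1, 4, 5, 6], [2], [3], [7]].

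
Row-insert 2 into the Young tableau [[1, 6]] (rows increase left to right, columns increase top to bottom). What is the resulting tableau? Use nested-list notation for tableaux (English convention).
[[1, 2], [6]]

In row 1, 2 replaces 6 (the leftmost entry greater than 2); 6 is bumped to row 2. 6 starts a new row 2. The new tableau is [[1, 2], [6]].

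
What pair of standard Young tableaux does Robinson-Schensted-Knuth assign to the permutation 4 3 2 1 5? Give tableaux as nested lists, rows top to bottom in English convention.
Insert each entry of the permutation into P by Schensted row insertion, recording in Q the position of each new cell.

After inserting 4: P = [[4]].
After inserting 3: P = [[3], [4]].
After inserting 2: P = [[2], [3], [4]].
After inserting 1: P = [[1], [2], [3], [4]].
After inserting 5: P = [[1, 5], [2], [3], [4]].

So P = [[1, 5], [2], [3], [4]], Q = [[1, 5], [2], [3], [4]].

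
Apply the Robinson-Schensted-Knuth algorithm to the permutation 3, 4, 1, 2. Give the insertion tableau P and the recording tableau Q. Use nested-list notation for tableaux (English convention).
P = [[1, 2], [3, 4]], Q = [[1, 2], [3, 4]]

Insert each entry of the permutation into P by Schensted row insertion, recording in Q the position of each new cell.

After inserting 3: P = [[3]].
After inserting 4: P = [[3, 4]].
After inserting 1: P = [[1, 4], [3]].
After inserting 2: P = [[1, 2], [3, 4]].

So P = [[1, 2], [3, 4]], Q = [[1, 2], [3, 4]].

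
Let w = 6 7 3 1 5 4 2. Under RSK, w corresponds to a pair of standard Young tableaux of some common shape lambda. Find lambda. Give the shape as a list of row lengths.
[2, 2, 2, 1]

Row-insert each entry into an empty tableau.

After inserting 6: P = [[6]].
After inserting 7: P = [[6, 7]].
After inserting 3: P = [[3, 7], [6]].
After inserting 1: P = [[1, 7], [3], [6]].
After inserting 5: P = [[1, 5], [3, 7], [6]].
After inserting 4: P = [[1, 4], [3, 5], [6, 7]].
After inserting 2: P = [[1, 2], [3, 4], [5, 7], [6]].

The final insertion tableau P = [[1, 2], [3, 4], [5, 7], [6]] has shape [2, 2, 2, 1].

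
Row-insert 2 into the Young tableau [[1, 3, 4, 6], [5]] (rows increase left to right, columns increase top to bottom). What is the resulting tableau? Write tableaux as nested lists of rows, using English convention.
[[1, 2, 4, 6], [3], [5]]

In row 1, 2 replaces 3 (the leftmost entry greater than 2); 3 is bumped to row 2. In row 2, 3 replaces 5 (the leftmost entry greater than 3); 5 is bumped to row 3. 5 starts a new row 3. The new tableau is [[1, 2, 4, 6], [3], [5]].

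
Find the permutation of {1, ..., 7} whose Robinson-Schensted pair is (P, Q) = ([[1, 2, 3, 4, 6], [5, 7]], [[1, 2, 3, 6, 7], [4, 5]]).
Reverse the RSK construction: for i from n down to 1, find the cell of Q containing i, remove the entry at that cell from P, and reverse-bump it up through P; the value ejected from row 1 is w(i).

Step i=7: Q has 7 at row 1, column 5; remove that cell from P, ejecting 6. So w(7) = 6. P is now [[1, 2, 3, 4], [5, 7]].
Step i=6: Q has 6 at row 1, column 4; remove that cell from P, ejecting 4. So w(6) = 4. P is now [[1, 2, 3], [5, 7]].
Step i=5: Q has 5 at row 2, column 2; remove 7 from row 2 of P and reverse-bump: 7 enters row 1 and ejects 3. So w(5) = 3. P is now [[1, 2, 7], [5]].
Step i=4: Q has 4 at row 2, column 1; remove 5 from row 2 of P and reverse-bump: 5 enters row 1 and ejects 2. So w(4) = 2. P is now [[1, 5, 7]].
Step i=3: Q has 3 at row 1, column 3; remove that cell from P, ejecting 7. So w(3) = 7. P is now [[1, 5]].
Step i=2: Q has 2 at row 1, column 2; remove that cell from P, ejecting 5. So w(2) = 5. P is now [[1]].
Step i=1: Q has 1 at row 1, column 1; remove that cell from P, ejecting 1. So w(1) = 1. P is now [].

So w = 1 5 7 2 3 4 6.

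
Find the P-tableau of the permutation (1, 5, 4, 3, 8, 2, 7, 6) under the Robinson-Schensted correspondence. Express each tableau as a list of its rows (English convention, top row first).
P = [[1, 2, 6], [3, 7], [4, 8], [5]]

Insert 1: appended to row 1. P = [[1]].
Insert 5: appended to row 1. P = [[1, 5]].
Insert 4: 4 bumps 5 from row 1; 5 starts row 2. P = [[1, 4], [5]].
Insert 3: 3 bumps 4 from row 1; 4 bumps 5 from row 2; 5 starts row 3. P = [[1, 3], [4], [5]].
Insert 8: appended to row 1. P = [[1, 3, 8], [4], [5]].
Insert 2: 2 bumps 3 from row 1; 3 bumps 4 from row 2; 4 bumps 5 from row 3; 5 starts row 4. P = [[1, 2, 8], [3], [4], [5]].
Insert 7: 7 bumps 8 from row 1; 8 appends to row 2. P = [[1, 2, 7], [3, 8], [4], [5]].
Insert 6: 6 bumps 7 from row 1; 7 bumps 8 from row 2; 8 appends to row 3. P = [[1, 2, 6], [3, 7], [4, 8], [5]].

So P = [[1, 2, 6], [3, 7], [4, 8], [5]].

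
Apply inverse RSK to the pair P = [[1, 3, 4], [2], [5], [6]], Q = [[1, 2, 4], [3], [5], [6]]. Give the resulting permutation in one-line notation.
Reverse RSK: for i = n, n-1, ..., 1, locate i in Q, remove the corresponding corner cell from P, and reverse-bump its entry up through P; the value ejected from row 1 is w(i).

So w = 2 6 3 5 4 1.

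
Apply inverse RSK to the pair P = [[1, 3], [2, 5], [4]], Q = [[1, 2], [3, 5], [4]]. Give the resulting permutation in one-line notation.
4 5 2 1 3

Reverse the RSK construction: for i from n down to 1, find the cell of Q containing i, remove the entry at that cell from P, and reverse-bump it up through P; the value ejected from row 1 is w(i).

Step i=5: Q has 5 at row 2, column 2; remove 5 from row 2 of P and reverse-bump: 5 enters row 1 and ejects 3. So w(5) = 3. P is now [[1, 5], [2], [4]].
Step i=4: Q has 4 at row 3, column 1; remove 4 from row 3 of P and reverse-bump: 4 enters row 2 and ejects 2; 2 enters row 1 and ejects 1. So w(4) = 1. P is now [[2, 5], [4]].
Step i=3: Q has 3 at row 2, column 1; remove 4 from row 2 of P and reverse-bump: 4 enters row 1 and ejects 2. So w(3) = 2. P is now [[4, 5]].
Step i=2: Q has 2 at row 1, column 2; remove that cell from P, ejecting 5. So w(2) = 5. P is now [[4]].
Step i=1: Q has 1 at row 1, column 1; remove that cell from P, ejecting 4. So w(1) = 4. P is now [].

So w = 4 5 2 1 3.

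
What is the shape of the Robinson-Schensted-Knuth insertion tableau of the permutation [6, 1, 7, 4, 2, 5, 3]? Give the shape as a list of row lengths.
[3, 2, 2]

RSK row insertion gives P = [[1, 2, 3], [4, 5], [6, 7]], which has shape [3, 2, 2].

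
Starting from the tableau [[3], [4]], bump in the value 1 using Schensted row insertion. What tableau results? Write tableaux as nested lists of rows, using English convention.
[[1], [3], [4]]

In row 1, 1 replaces 3 (the leftmost entry greater than 1); 3 is bumped to row 2. In row 2, 3 replaces 4 (the leftmost entry greater than 3); 4 is bumped to row 3. 4 starts a new row 3. The new tableau is [[1], [3], [4]].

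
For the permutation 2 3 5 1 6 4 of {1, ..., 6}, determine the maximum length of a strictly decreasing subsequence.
2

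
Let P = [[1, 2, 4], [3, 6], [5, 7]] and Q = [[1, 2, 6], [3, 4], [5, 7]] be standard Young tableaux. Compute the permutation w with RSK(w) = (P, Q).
5 7 1 3 2 6 4

Reverse the RSK construction: for i from n down to 1, find the cell of Q containing i, remove the entry at that cell from P, and reverse-bump it up through P; the value ejected from row 1 is w(i).

Step i=7: Q has 7 at row 3, column 2; remove 7 from row 3 of P and reverse-bump: 7 enters row 2 and ejects 6; 6 enters row 1 and ejects 4. So w(7) = 4. P is now [[1, 2, 6], [3, 7], [5]].
Step i=6: Q has 6 at row 1, column 3; remove that cell from P, ejecting 6. So w(6) = 6. P is now [[1, 2], [3, 7], [5]].
Step i=5: Q has 5 at row 3, column 1; remove 5 from row 3 of P and reverse-bump: 5 enters row 2 and ejects 3; 3 enters row 1 and ejects 2. So w(5) = 2. P is now [[1, 3], [5, 7]].
Step i=4: Q has 4 at row 2, column 2; remove 7 from row 2 of P and reverse-bump: 7 enters row 1 and ejects 3. So w(4) = 3. P is now [[1, 7], [5]].
Step i=3: Q has 3 at row 2, column 1; remove 5 from row 2 of P and reverse-bump: 5 enters row 1 and ejects 1. So w(3) = 1. P is now [[5, 7]].
Step i=2: Q has 2 at row 1, column 2; remove that cell from P, ejecting 7. So w(2) = 7. P is now [[5]].
Step i=1: Q has 1 at row 1, column 1; remove that cell from P, ejecting 5. So w(1) = 5. P is now [].

So w = 5 7 1 3 2 6 4.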